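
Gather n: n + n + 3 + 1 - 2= 2*n + 2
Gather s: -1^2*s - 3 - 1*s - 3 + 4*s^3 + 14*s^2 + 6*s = 4*s^3 + 14*s^2 + 4*s - 6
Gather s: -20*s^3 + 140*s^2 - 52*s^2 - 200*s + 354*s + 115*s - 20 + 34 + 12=-20*s^3 + 88*s^2 + 269*s + 26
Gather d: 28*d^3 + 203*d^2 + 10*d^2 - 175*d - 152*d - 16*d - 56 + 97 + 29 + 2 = 28*d^3 + 213*d^2 - 343*d + 72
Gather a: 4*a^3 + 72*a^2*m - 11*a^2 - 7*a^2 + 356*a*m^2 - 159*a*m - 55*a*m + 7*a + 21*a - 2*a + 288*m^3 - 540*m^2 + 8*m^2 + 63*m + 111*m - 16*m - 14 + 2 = 4*a^3 + a^2*(72*m - 18) + a*(356*m^2 - 214*m + 26) + 288*m^3 - 532*m^2 + 158*m - 12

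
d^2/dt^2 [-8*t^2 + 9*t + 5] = -16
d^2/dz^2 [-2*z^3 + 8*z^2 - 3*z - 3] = 16 - 12*z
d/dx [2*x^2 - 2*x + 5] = 4*x - 2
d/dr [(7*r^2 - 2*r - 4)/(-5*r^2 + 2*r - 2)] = 4*(r^2 - 17*r + 3)/(25*r^4 - 20*r^3 + 24*r^2 - 8*r + 4)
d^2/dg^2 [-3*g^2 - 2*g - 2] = -6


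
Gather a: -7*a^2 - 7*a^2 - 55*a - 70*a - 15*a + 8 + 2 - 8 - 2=-14*a^2 - 140*a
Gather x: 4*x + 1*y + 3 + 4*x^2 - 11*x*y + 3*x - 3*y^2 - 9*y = 4*x^2 + x*(7 - 11*y) - 3*y^2 - 8*y + 3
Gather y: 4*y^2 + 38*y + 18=4*y^2 + 38*y + 18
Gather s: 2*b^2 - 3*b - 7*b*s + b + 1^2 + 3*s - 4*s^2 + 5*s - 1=2*b^2 - 2*b - 4*s^2 + s*(8 - 7*b)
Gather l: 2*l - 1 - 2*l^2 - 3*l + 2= -2*l^2 - l + 1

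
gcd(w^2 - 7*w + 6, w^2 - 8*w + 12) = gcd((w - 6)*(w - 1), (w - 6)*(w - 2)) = w - 6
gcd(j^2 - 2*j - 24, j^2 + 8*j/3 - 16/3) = j + 4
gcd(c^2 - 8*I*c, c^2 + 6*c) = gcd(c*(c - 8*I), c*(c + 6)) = c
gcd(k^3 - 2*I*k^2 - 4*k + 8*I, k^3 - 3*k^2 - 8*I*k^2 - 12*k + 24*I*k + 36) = k - 2*I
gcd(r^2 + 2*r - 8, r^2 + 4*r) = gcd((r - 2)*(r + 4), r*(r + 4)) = r + 4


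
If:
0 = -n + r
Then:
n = r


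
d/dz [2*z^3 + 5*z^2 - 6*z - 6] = 6*z^2 + 10*z - 6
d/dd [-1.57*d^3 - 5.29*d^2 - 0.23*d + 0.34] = -4.71*d^2 - 10.58*d - 0.23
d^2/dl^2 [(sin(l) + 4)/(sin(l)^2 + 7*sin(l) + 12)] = (3*sin(l) + cos(l)^2 + 1)/(sin(l) + 3)^3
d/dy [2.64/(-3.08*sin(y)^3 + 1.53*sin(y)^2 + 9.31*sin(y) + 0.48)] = (24.3936*sin(y)^2 - 8.0784*sin(y) - 24.5784)*cos(y)/(-3.08*sin(y)^3 + 1.53*sin(y)^2 + 9.31*sin(y) + 0.48)^2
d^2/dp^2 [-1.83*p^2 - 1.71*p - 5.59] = -3.66000000000000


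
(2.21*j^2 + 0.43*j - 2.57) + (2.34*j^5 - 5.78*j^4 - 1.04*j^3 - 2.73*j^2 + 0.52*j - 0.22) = 2.34*j^5 - 5.78*j^4 - 1.04*j^3 - 0.52*j^2 + 0.95*j - 2.79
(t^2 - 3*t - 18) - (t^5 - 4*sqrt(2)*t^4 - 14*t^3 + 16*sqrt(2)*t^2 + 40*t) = -t^5 + 4*sqrt(2)*t^4 + 14*t^3 - 16*sqrt(2)*t^2 + t^2 - 43*t - 18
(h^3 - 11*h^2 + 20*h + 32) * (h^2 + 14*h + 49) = h^5 + 3*h^4 - 85*h^3 - 227*h^2 + 1428*h + 1568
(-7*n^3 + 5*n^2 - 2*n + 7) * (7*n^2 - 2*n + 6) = -49*n^5 + 49*n^4 - 66*n^3 + 83*n^2 - 26*n + 42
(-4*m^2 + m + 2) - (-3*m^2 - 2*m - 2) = -m^2 + 3*m + 4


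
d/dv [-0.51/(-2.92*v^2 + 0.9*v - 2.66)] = (0.459 - 2.9784*v)/(2.92*v^2 - 0.9*v + 2.66)^2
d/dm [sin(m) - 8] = cos(m)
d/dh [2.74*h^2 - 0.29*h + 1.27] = 5.48*h - 0.29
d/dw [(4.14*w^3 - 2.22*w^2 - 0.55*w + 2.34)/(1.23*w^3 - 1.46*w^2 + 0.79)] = (-1.77635683940025e-15*w^5 - 3.3138*w^4 + 1.353*w^3 + 0.374200000000002*w^2 + 3.3252*w - 0.4345)/(1.5129*w^6 - 3.5916*w^5 + 2.1316*w^4 + 1.9434*w^3 - 2.3068*w^2 + 0.6241)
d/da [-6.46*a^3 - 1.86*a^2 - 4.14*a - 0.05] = -19.38*a^2 - 3.72*a - 4.14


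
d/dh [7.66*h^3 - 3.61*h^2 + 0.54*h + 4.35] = 22.98*h^2 - 7.22*h + 0.54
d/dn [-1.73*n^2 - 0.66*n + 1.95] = -3.46*n - 0.66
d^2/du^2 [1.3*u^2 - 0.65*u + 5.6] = 2.60000000000000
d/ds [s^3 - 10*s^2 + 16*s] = 3*s^2 - 20*s + 16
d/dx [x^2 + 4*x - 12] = 2*x + 4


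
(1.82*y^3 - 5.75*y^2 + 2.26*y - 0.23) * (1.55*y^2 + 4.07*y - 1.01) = 2.821*y^5 - 1.5051*y^4 - 21.7377*y^3 + 14.6492*y^2 - 3.2187*y + 0.2323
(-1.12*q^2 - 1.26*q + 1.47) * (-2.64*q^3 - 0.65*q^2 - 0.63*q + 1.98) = 2.9568*q^5 + 4.0544*q^4 - 2.3562*q^3 - 2.3793*q^2 - 3.4209*q + 2.9106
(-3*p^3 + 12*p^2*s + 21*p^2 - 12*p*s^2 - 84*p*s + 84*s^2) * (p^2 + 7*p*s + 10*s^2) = -3*p^5 - 9*p^4*s + 21*p^4 + 42*p^3*s^2 + 63*p^3*s + 36*p^2*s^3 - 294*p^2*s^2 - 120*p*s^4 - 252*p*s^3 + 840*s^4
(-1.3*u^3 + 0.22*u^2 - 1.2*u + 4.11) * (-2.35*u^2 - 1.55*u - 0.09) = 3.055*u^5 + 1.498*u^4 + 2.596*u^3 - 7.8183*u^2 - 6.2625*u - 0.3699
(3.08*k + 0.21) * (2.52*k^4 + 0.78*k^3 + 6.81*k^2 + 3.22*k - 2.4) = 7.7616*k^5 + 2.9316*k^4 + 21.1386*k^3 + 11.3477*k^2 - 6.7158*k - 0.504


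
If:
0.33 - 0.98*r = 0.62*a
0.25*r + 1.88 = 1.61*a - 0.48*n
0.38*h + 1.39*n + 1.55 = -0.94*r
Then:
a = 0.532258064516129 - 1.58064516129032*r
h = 18.8247028862479*r + 3.71743244199208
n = -5.82258064516129*r - 2.13138440860215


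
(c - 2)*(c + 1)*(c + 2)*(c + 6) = c^4 + 7*c^3 + 2*c^2 - 28*c - 24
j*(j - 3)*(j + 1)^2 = j^4 - j^3 - 5*j^2 - 3*j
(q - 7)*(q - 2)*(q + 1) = q^3 - 8*q^2 + 5*q + 14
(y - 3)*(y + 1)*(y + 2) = y^3 - 7*y - 6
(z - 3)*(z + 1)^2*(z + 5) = z^4 + 4*z^3 - 10*z^2 - 28*z - 15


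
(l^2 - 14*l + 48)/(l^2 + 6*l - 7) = (l^2 - 14*l + 48)/(l^2 + 6*l - 7)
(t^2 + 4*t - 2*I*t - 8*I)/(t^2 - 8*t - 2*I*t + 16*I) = (t + 4)/(t - 8)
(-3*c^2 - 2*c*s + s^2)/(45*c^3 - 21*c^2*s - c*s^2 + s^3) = (c + s)/(-15*c^2 + 2*c*s + s^2)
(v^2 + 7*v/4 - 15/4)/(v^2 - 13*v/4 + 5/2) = (v + 3)/(v - 2)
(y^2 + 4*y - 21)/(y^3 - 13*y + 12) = (y + 7)/(y^2 + 3*y - 4)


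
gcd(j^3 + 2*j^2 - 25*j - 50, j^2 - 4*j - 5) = j - 5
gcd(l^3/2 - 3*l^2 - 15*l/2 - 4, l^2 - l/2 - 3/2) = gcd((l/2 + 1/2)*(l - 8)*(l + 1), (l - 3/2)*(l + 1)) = l + 1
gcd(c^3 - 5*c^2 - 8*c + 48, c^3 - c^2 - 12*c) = c^2 - c - 12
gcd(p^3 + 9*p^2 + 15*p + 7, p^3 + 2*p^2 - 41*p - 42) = p^2 + 8*p + 7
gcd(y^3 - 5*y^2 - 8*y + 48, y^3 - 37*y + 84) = y - 4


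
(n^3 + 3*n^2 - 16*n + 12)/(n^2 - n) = n + 4 - 12/n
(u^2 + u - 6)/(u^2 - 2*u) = (u + 3)/u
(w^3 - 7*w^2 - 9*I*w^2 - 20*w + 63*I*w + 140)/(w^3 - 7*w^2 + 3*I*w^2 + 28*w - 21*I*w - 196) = (w - 5*I)/(w + 7*I)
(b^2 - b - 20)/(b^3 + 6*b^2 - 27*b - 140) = 1/(b + 7)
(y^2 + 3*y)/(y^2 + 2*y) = (y + 3)/(y + 2)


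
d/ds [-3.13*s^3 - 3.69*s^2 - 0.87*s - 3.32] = -9.39*s^2 - 7.38*s - 0.87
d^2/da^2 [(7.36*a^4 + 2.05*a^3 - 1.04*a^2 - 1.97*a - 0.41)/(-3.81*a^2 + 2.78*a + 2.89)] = (-213.676992*a^6 + 467.733888*a^5 + 144.9552*a^4 - 943.714144*a^3 - 732.06051*a^2 + 1.36218000000001*a + 1.083846)/(55.306341*a^6 - 121.064274*a^5 - 37.518975*a^4 + 162.17686*a^3 + 28.459275*a^2 - 69.656514*a - 24.137569)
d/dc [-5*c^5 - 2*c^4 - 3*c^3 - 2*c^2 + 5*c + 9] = -25*c^4 - 8*c^3 - 9*c^2 - 4*c + 5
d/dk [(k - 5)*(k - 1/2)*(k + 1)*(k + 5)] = 4*k^3 + 3*k^2/2 - 51*k - 25/2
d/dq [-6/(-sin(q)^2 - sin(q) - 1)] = -6*(2*sin(q) + 1)*cos(q)/(sin(q)^2 + sin(q) + 1)^2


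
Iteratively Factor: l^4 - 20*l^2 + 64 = (l + 2)*(l^3 - 2*l^2 - 16*l + 32) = (l - 2)*(l + 2)*(l^2 - 16) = (l - 4)*(l - 2)*(l + 2)*(l + 4)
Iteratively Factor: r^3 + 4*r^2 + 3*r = (r + 1)*(r^2 + 3*r) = r*(r + 1)*(r + 3)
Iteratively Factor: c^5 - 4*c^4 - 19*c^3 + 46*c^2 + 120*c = (c + 2)*(c^4 - 6*c^3 - 7*c^2 + 60*c) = c*(c + 2)*(c^3 - 6*c^2 - 7*c + 60) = c*(c - 5)*(c + 2)*(c^2 - c - 12) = c*(c - 5)*(c - 4)*(c + 2)*(c + 3)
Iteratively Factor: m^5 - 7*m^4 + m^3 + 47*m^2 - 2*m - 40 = (m + 2)*(m^4 - 9*m^3 + 19*m^2 + 9*m - 20) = (m - 4)*(m + 2)*(m^3 - 5*m^2 - m + 5) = (m - 5)*(m - 4)*(m + 2)*(m^2 - 1) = (m - 5)*(m - 4)*(m + 1)*(m + 2)*(m - 1)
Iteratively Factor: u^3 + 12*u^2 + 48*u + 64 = (u + 4)*(u^2 + 8*u + 16) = (u + 4)^2*(u + 4)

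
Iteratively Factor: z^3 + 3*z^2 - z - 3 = (z + 1)*(z^2 + 2*z - 3) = (z + 1)*(z + 3)*(z - 1)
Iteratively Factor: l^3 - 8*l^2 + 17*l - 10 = (l - 1)*(l^2 - 7*l + 10) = (l - 2)*(l - 1)*(l - 5)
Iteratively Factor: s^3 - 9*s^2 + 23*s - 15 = (s - 1)*(s^2 - 8*s + 15) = (s - 5)*(s - 1)*(s - 3)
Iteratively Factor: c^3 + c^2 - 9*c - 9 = (c + 3)*(c^2 - 2*c - 3) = (c - 3)*(c + 3)*(c + 1)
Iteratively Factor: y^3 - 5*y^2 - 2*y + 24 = (y - 3)*(y^2 - 2*y - 8) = (y - 3)*(y + 2)*(y - 4)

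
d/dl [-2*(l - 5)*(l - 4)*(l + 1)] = -6*l^2 + 32*l - 22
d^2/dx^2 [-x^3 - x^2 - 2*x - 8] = -6*x - 2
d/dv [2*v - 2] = 2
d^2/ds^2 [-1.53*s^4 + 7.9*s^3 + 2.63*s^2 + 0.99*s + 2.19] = -18.36*s^2 + 47.4*s + 5.26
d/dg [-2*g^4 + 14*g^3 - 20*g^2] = 2*g*(-4*g^2 + 21*g - 20)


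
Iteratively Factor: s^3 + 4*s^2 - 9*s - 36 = (s + 3)*(s^2 + s - 12) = (s + 3)*(s + 4)*(s - 3)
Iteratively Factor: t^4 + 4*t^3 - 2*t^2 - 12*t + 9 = (t - 1)*(t^3 + 5*t^2 + 3*t - 9) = (t - 1)^2*(t^2 + 6*t + 9) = (t - 1)^2*(t + 3)*(t + 3)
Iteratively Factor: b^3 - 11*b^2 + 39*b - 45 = (b - 5)*(b^2 - 6*b + 9) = (b - 5)*(b - 3)*(b - 3)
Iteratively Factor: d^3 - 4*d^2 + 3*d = (d - 1)*(d^2 - 3*d) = (d - 3)*(d - 1)*(d)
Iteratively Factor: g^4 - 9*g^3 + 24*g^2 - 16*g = (g)*(g^3 - 9*g^2 + 24*g - 16) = g*(g - 1)*(g^2 - 8*g + 16) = g*(g - 4)*(g - 1)*(g - 4)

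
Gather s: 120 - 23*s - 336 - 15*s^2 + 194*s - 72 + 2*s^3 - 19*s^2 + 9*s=2*s^3 - 34*s^2 + 180*s - 288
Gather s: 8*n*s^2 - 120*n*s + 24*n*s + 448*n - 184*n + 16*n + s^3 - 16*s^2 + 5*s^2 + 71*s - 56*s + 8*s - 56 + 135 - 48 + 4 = 280*n + s^3 + s^2*(8*n - 11) + s*(23 - 96*n) + 35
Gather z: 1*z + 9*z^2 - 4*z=9*z^2 - 3*z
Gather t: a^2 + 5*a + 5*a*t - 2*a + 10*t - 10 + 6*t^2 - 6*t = a^2 + 3*a + 6*t^2 + t*(5*a + 4) - 10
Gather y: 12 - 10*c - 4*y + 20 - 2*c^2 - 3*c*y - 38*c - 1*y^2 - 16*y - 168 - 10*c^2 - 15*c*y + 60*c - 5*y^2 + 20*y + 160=-12*c^2 - 18*c*y + 12*c - 6*y^2 + 24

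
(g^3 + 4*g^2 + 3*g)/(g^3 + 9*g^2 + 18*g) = (g + 1)/(g + 6)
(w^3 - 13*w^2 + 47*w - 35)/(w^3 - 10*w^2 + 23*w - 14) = (w - 5)/(w - 2)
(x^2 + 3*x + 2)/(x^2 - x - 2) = (x + 2)/(x - 2)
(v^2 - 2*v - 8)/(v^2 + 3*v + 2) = (v - 4)/(v + 1)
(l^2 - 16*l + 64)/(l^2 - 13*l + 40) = (l - 8)/(l - 5)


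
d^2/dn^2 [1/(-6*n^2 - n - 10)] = 2*(36*n^2 + 6*n - (12*n + 1)^2 + 60)/(6*n^2 + n + 10)^3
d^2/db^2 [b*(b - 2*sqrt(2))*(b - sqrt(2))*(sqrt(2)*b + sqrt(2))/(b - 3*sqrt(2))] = 2*(3*sqrt(2)*b^4 - 54*b^3 + sqrt(2)*b^3 - 18*b^2 + 162*sqrt(2)*b^2 - 324*b + 54*sqrt(2)*b - 84 + 72*sqrt(2))/(b^3 - 9*sqrt(2)*b^2 + 54*b - 54*sqrt(2))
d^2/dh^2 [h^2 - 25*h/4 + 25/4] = 2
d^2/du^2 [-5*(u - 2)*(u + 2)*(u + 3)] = -30*u - 30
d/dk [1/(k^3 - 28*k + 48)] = (28 - 3*k^2)/(k^3 - 28*k + 48)^2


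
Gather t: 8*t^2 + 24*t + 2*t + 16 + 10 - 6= 8*t^2 + 26*t + 20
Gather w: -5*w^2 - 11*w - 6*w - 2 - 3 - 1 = -5*w^2 - 17*w - 6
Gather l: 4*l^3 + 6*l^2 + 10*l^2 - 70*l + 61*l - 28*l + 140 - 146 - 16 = 4*l^3 + 16*l^2 - 37*l - 22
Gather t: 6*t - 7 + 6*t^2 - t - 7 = 6*t^2 + 5*t - 14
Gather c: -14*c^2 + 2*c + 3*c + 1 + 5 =-14*c^2 + 5*c + 6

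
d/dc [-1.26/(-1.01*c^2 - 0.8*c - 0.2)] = (-2.5452*c - 1.008)/(1.01*c^2 + 0.8*c + 0.2)^2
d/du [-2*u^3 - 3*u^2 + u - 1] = -6*u^2 - 6*u + 1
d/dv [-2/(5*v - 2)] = 10/(5*v - 2)^2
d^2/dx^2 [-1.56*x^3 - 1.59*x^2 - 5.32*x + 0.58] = -9.36*x - 3.18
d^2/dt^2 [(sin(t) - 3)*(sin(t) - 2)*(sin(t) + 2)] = -9*sin(t)^3 + 12*sin(t)^2 + 10*sin(t) - 6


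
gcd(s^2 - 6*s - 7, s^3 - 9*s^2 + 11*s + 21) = s^2 - 6*s - 7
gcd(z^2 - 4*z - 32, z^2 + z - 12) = z + 4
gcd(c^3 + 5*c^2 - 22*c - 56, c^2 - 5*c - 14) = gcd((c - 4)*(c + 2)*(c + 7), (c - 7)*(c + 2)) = c + 2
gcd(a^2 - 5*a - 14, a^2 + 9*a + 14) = a + 2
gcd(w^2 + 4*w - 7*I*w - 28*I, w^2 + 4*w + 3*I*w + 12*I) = w + 4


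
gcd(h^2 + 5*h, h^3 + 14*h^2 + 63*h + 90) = h + 5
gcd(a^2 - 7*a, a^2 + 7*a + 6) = 1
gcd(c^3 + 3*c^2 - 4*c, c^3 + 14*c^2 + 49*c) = c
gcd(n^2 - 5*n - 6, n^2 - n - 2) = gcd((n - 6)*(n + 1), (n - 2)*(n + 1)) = n + 1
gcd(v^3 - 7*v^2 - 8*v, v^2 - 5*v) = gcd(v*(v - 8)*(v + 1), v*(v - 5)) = v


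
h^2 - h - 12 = (h - 4)*(h + 3)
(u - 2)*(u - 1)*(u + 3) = u^3 - 7*u + 6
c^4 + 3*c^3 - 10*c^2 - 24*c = c*(c - 3)*(c + 2)*(c + 4)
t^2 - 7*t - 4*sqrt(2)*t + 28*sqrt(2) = (t - 7)*(t - 4*sqrt(2))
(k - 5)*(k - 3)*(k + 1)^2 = k^4 - 6*k^3 + 22*k + 15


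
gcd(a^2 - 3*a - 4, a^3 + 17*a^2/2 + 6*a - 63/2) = 1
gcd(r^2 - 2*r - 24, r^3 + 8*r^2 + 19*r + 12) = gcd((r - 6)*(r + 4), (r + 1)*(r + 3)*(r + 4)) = r + 4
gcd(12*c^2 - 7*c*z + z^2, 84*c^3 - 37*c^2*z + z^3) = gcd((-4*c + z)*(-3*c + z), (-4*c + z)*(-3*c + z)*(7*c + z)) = 12*c^2 - 7*c*z + z^2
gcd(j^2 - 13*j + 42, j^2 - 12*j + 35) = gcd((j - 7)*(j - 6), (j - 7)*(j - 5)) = j - 7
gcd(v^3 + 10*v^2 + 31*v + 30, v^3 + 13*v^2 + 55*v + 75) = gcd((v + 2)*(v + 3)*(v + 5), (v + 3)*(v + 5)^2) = v^2 + 8*v + 15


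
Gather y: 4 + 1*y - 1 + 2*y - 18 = 3*y - 15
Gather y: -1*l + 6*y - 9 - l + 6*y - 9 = -2*l + 12*y - 18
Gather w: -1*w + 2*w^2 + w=2*w^2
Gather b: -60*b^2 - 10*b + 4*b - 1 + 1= -60*b^2 - 6*b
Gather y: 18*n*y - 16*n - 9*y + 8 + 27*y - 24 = -16*n + y*(18*n + 18) - 16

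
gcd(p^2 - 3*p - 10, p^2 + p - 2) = p + 2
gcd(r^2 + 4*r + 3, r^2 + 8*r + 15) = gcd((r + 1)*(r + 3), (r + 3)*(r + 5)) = r + 3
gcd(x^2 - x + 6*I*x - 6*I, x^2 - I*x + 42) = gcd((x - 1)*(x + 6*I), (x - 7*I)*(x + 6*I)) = x + 6*I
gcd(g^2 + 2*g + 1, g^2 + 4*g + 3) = g + 1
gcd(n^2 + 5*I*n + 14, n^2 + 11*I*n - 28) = n + 7*I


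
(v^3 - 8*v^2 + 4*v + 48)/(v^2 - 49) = (v^3 - 8*v^2 + 4*v + 48)/(v^2 - 49)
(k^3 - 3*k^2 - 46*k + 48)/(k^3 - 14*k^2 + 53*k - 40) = (k + 6)/(k - 5)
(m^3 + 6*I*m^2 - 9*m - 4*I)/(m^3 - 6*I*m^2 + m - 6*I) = (m^2 + 5*I*m - 4)/(m^2 - 7*I*m - 6)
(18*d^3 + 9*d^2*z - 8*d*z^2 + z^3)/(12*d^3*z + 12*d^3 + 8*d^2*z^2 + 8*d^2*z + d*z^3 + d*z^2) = (18*d^3 + 9*d^2*z - 8*d*z^2 + z^3)/(d*(12*d^2*z + 12*d^2 + 8*d*z^2 + 8*d*z + z^3 + z^2))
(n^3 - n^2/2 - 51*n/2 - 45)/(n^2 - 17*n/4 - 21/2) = 2*(2*n^2 + 11*n + 15)/(4*n + 7)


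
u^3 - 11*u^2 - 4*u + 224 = (u - 8)*(u - 7)*(u + 4)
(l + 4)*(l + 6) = l^2 + 10*l + 24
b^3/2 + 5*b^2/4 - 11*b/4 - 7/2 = (b/2 + 1/2)*(b - 2)*(b + 7/2)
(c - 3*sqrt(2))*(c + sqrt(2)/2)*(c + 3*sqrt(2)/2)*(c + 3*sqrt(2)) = c^4 + 2*sqrt(2)*c^3 - 33*c^2/2 - 36*sqrt(2)*c - 27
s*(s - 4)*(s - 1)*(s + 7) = s^4 + 2*s^3 - 31*s^2 + 28*s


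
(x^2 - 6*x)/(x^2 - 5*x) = (x - 6)/(x - 5)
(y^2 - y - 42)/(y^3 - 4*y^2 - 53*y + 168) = (y^2 - y - 42)/(y^3 - 4*y^2 - 53*y + 168)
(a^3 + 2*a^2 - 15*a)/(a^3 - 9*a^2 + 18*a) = (a + 5)/(a - 6)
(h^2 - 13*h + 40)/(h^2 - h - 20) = (h - 8)/(h + 4)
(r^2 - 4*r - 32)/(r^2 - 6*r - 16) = (r + 4)/(r + 2)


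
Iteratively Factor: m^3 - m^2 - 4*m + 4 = (m + 2)*(m^2 - 3*m + 2) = (m - 2)*(m + 2)*(m - 1)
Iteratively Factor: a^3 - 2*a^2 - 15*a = (a - 5)*(a^2 + 3*a) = a*(a - 5)*(a + 3)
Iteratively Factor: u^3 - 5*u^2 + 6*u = (u - 3)*(u^2 - 2*u) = (u - 3)*(u - 2)*(u)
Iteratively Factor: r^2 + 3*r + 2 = (r + 2)*(r + 1)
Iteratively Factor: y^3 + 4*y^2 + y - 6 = (y + 3)*(y^2 + y - 2) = (y + 2)*(y + 3)*(y - 1)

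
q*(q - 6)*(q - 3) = q^3 - 9*q^2 + 18*q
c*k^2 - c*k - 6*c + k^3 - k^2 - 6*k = (c + k)*(k - 3)*(k + 2)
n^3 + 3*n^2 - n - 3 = (n - 1)*(n + 1)*(n + 3)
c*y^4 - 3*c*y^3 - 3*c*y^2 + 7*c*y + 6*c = (y - 3)*(y - 2)*(y + 1)*(c*y + c)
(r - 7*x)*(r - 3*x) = r^2 - 10*r*x + 21*x^2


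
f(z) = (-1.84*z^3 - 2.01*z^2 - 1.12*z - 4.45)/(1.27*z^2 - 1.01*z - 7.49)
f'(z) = (1.01 - 2.54*z)*(-1.84*z^3 - 2.01*z^2 - 1.12*z - 4.45)/(1.27*z^2 - 1.01*z - 7.49)^2 + (-5.52*z^2 - 4.02*z - 1.12)/(1.27*z^2 - 1.01*z - 7.49) = (-2.3368*z^4 + 3.7168*z^3 + 44.7973*z^2 + 41.4128*z + 3.8943)/(1.6129*z^4 - 2.5654*z^3 - 18.0045*z^2 + 15.1298*z + 56.1001)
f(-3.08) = 4.39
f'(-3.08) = -0.30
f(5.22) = -14.96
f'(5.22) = 0.49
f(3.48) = -25.19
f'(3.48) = 26.35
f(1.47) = 2.61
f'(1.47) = 4.19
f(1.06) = 1.41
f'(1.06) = 1.96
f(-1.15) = 0.65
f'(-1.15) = 0.27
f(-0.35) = 0.61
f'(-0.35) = -0.11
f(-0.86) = 0.67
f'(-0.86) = -0.07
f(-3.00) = 4.38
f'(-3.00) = -0.14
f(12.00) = -21.36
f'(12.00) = -1.32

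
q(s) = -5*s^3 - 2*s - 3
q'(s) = -15*s^2 - 2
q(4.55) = -483.08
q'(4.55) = -312.54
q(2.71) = -107.93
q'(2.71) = -112.16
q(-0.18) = -2.61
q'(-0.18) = -2.49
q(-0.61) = -0.65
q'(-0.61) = -7.58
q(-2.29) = 61.62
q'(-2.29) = -80.66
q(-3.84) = 287.80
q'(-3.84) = -223.18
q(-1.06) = 5.08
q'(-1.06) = -18.85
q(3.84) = -293.80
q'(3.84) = -223.18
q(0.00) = -3.00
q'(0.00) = -2.00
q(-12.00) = 8661.00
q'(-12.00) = -2162.00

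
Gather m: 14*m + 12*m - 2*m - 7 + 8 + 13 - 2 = 24*m + 12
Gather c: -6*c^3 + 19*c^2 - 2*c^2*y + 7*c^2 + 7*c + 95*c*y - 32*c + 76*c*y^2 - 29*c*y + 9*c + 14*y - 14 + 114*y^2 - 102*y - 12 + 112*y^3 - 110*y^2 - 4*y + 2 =-6*c^3 + c^2*(26 - 2*y) + c*(76*y^2 + 66*y - 16) + 112*y^3 + 4*y^2 - 92*y - 24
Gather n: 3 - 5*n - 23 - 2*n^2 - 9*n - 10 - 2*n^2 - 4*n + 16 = -4*n^2 - 18*n - 14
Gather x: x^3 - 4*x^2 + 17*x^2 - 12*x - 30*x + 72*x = x^3 + 13*x^2 + 30*x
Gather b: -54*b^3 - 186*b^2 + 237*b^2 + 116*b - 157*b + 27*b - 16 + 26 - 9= -54*b^3 + 51*b^2 - 14*b + 1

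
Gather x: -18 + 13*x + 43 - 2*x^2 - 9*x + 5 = -2*x^2 + 4*x + 30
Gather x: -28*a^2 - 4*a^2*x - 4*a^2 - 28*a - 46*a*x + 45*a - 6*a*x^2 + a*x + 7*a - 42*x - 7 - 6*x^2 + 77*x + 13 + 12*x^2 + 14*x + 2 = -32*a^2 + 24*a + x^2*(6 - 6*a) + x*(-4*a^2 - 45*a + 49) + 8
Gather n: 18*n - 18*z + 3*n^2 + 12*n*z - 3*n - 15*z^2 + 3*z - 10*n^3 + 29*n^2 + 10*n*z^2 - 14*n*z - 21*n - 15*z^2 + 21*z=-10*n^3 + 32*n^2 + n*(10*z^2 - 2*z - 6) - 30*z^2 + 6*z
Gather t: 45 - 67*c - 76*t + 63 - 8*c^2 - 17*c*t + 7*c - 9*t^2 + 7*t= -8*c^2 - 60*c - 9*t^2 + t*(-17*c - 69) + 108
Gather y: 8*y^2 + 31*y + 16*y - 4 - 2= 8*y^2 + 47*y - 6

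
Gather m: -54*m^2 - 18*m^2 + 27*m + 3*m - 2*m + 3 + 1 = -72*m^2 + 28*m + 4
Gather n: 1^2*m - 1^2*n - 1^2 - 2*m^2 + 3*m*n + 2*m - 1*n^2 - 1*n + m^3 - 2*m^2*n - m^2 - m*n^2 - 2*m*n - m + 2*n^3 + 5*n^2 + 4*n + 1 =m^3 - 3*m^2 + 2*m + 2*n^3 + n^2*(4 - m) + n*(-2*m^2 + m + 2)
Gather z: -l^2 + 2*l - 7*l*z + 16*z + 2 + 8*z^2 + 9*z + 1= -l^2 + 2*l + 8*z^2 + z*(25 - 7*l) + 3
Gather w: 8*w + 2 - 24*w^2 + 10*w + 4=-24*w^2 + 18*w + 6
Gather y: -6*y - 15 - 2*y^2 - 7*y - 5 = -2*y^2 - 13*y - 20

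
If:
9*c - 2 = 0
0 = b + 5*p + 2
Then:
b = -5*p - 2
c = 2/9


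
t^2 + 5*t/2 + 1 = (t + 1/2)*(t + 2)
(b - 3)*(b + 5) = b^2 + 2*b - 15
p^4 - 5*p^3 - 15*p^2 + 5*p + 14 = (p - 7)*(p - 1)*(p + 1)*(p + 2)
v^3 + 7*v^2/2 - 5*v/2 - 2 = (v - 1)*(v + 1/2)*(v + 4)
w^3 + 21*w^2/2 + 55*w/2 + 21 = (w + 3/2)*(w + 2)*(w + 7)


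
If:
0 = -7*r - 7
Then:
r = -1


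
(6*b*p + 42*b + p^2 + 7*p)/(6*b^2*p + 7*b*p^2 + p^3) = (p + 7)/(p*(b + p))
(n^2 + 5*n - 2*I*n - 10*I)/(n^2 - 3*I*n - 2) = (n + 5)/(n - I)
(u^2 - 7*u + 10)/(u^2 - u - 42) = (-u^2 + 7*u - 10)/(-u^2 + u + 42)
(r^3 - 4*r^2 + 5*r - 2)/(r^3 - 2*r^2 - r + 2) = (r - 1)/(r + 1)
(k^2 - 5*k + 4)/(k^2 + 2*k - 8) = (k^2 - 5*k + 4)/(k^2 + 2*k - 8)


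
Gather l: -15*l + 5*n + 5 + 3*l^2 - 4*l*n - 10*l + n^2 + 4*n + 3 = 3*l^2 + l*(-4*n - 25) + n^2 + 9*n + 8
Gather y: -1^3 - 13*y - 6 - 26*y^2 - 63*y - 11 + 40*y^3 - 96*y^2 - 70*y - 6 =40*y^3 - 122*y^2 - 146*y - 24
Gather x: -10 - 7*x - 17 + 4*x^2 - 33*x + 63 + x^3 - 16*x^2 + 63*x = x^3 - 12*x^2 + 23*x + 36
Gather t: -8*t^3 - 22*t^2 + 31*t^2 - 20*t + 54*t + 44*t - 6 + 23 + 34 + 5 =-8*t^3 + 9*t^2 + 78*t + 56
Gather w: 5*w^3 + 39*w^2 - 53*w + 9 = 5*w^3 + 39*w^2 - 53*w + 9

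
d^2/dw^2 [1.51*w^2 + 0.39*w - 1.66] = 3.02000000000000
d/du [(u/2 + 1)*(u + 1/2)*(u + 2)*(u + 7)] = 2*u^3 + 69*u^2/4 + 75*u/2 + 22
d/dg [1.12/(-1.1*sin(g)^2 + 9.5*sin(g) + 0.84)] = (2.464*sin(g) - 10.64)*cos(g)/(-1.1*sin(g)^2 + 9.5*sin(g) + 0.84)^2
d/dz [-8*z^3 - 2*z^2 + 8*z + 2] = -24*z^2 - 4*z + 8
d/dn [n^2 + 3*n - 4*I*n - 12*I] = 2*n + 3 - 4*I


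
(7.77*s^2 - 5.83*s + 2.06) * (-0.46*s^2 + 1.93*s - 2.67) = -3.5742*s^4 + 17.6779*s^3 - 32.9454*s^2 + 19.5419*s - 5.5002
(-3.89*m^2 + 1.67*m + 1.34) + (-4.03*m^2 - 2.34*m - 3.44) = -7.92*m^2 - 0.67*m - 2.1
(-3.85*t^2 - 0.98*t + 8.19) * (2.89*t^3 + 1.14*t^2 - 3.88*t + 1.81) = -11.1265*t^5 - 7.2212*t^4 + 37.4899*t^3 + 6.1705*t^2 - 33.551*t + 14.8239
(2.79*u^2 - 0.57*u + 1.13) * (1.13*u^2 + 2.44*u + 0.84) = 3.1527*u^4 + 6.1635*u^3 + 2.2297*u^2 + 2.2784*u + 0.9492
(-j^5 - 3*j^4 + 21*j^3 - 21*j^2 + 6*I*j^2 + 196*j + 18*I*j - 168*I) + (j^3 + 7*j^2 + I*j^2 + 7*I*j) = -j^5 - 3*j^4 + 22*j^3 - 14*j^2 + 7*I*j^2 + 196*j + 25*I*j - 168*I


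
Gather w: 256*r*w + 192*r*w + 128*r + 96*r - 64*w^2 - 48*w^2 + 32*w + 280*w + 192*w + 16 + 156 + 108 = 224*r - 112*w^2 + w*(448*r + 504) + 280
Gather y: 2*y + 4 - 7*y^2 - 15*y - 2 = -7*y^2 - 13*y + 2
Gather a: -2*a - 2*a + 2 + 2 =4 - 4*a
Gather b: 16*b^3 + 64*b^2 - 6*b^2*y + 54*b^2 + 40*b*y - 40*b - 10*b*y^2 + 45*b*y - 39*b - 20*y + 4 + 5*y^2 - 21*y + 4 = 16*b^3 + b^2*(118 - 6*y) + b*(-10*y^2 + 85*y - 79) + 5*y^2 - 41*y + 8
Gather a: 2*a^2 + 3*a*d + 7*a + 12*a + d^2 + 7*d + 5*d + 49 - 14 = 2*a^2 + a*(3*d + 19) + d^2 + 12*d + 35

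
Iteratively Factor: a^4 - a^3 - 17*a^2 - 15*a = (a - 5)*(a^3 + 4*a^2 + 3*a) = (a - 5)*(a + 1)*(a^2 + 3*a) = (a - 5)*(a + 1)*(a + 3)*(a)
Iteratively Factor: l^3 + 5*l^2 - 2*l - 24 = (l + 4)*(l^2 + l - 6) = (l - 2)*(l + 4)*(l + 3)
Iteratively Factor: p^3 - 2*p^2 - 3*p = (p + 1)*(p^2 - 3*p) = (p - 3)*(p + 1)*(p)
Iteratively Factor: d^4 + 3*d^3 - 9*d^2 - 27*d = (d + 3)*(d^3 - 9*d) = (d + 3)^2*(d^2 - 3*d) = (d - 3)*(d + 3)^2*(d)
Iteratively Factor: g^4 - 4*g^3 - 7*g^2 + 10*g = (g + 2)*(g^3 - 6*g^2 + 5*g) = g*(g + 2)*(g^2 - 6*g + 5) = g*(g - 5)*(g + 2)*(g - 1)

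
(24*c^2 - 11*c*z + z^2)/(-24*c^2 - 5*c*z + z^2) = (-3*c + z)/(3*c + z)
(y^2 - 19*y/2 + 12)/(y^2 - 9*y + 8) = (y - 3/2)/(y - 1)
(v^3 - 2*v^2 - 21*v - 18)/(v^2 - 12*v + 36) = (v^2 + 4*v + 3)/(v - 6)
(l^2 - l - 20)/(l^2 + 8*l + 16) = (l - 5)/(l + 4)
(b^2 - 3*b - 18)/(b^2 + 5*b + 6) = (b - 6)/(b + 2)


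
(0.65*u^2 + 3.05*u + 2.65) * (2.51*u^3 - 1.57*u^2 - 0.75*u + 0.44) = 1.6315*u^5 + 6.635*u^4 + 1.3755*u^3 - 6.162*u^2 - 0.6455*u + 1.166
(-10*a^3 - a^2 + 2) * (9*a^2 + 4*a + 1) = -90*a^5 - 49*a^4 - 14*a^3 + 17*a^2 + 8*a + 2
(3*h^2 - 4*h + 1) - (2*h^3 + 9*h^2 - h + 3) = -2*h^3 - 6*h^2 - 3*h - 2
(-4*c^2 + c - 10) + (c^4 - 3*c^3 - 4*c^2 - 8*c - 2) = c^4 - 3*c^3 - 8*c^2 - 7*c - 12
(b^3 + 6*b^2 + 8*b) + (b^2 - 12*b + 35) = b^3 + 7*b^2 - 4*b + 35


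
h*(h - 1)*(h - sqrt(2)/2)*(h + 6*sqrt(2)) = h^4 - h^3 + 11*sqrt(2)*h^3/2 - 11*sqrt(2)*h^2/2 - 6*h^2 + 6*h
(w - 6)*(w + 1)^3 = w^4 - 3*w^3 - 15*w^2 - 17*w - 6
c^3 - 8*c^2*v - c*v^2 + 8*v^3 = (c - 8*v)*(c - v)*(c + v)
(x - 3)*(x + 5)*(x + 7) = x^3 + 9*x^2 - x - 105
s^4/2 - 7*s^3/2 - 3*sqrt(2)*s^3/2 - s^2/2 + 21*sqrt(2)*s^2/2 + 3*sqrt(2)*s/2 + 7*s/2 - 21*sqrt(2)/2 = (s/2 + 1/2)*(s - 7)*(s - 1)*(s - 3*sqrt(2))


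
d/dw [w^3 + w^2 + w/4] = 3*w^2 + 2*w + 1/4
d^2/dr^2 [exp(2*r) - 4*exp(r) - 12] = 4*(exp(r) - 1)*exp(r)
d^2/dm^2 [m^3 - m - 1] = 6*m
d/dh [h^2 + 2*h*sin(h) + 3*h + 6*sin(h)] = 2*h*cos(h) + 2*h + 2*sin(h) + 6*cos(h) + 3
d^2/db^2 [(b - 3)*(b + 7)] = 2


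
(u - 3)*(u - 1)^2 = u^3 - 5*u^2 + 7*u - 3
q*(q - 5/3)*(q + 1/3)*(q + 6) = q^4 + 14*q^3/3 - 77*q^2/9 - 10*q/3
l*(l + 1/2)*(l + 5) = l^3 + 11*l^2/2 + 5*l/2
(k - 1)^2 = k^2 - 2*k + 1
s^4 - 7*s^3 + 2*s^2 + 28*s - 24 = (s - 6)*(s - 2)*(s - 1)*(s + 2)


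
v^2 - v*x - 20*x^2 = (v - 5*x)*(v + 4*x)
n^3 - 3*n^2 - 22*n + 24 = (n - 6)*(n - 1)*(n + 4)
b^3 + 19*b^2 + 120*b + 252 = (b + 6)^2*(b + 7)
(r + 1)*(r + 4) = r^2 + 5*r + 4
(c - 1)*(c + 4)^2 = c^3 + 7*c^2 + 8*c - 16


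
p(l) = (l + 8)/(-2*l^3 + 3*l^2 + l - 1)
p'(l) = (l + 8)*(6*l^2 - 6*l - 1)/(-2*l^3 + 3*l^2 + l - 1)^2 + 1/(-2*l^3 + 3*l^2 + l - 1)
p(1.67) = -34.76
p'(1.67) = 710.12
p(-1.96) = 0.26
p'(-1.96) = 0.41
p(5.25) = -0.07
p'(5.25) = 0.04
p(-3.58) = 0.04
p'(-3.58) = 0.04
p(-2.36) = 0.14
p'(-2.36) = 0.19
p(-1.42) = 0.70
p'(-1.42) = 1.58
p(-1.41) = 0.72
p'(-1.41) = 1.63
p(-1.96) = 0.26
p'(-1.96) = 0.41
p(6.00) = -0.04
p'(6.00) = 0.02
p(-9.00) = 0.00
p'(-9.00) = 0.00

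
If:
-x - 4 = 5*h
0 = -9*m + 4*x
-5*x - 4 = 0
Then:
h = -16/25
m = -16/45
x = -4/5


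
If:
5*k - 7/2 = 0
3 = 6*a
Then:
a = 1/2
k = 7/10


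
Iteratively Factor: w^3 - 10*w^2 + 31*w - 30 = (w - 3)*(w^2 - 7*w + 10) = (w - 3)*(w - 2)*(w - 5)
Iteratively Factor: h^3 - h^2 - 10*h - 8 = (h - 4)*(h^2 + 3*h + 2) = (h - 4)*(h + 2)*(h + 1)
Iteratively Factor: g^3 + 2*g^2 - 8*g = (g - 2)*(g^2 + 4*g) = (g - 2)*(g + 4)*(g)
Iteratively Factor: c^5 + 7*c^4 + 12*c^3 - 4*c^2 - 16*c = (c + 2)*(c^4 + 5*c^3 + 2*c^2 - 8*c) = (c - 1)*(c + 2)*(c^3 + 6*c^2 + 8*c) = (c - 1)*(c + 2)*(c + 4)*(c^2 + 2*c) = c*(c - 1)*(c + 2)*(c + 4)*(c + 2)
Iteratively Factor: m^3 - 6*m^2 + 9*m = (m)*(m^2 - 6*m + 9) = m*(m - 3)*(m - 3)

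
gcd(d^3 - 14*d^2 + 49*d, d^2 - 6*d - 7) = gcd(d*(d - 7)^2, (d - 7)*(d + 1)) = d - 7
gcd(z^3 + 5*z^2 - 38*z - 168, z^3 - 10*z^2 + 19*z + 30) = z - 6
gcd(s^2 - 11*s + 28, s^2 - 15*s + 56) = s - 7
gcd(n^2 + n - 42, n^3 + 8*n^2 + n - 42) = n + 7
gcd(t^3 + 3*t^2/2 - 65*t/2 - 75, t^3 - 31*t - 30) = t^2 - t - 30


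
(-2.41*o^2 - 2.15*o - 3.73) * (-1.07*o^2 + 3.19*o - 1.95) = 2.5787*o^4 - 5.3874*o^3 + 1.8321*o^2 - 7.7062*o + 7.2735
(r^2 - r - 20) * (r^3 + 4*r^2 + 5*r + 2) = r^5 + 3*r^4 - 19*r^3 - 83*r^2 - 102*r - 40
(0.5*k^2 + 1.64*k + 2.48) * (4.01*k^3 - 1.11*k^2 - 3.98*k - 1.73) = 2.005*k^5 + 6.0214*k^4 + 6.1344*k^3 - 10.145*k^2 - 12.7076*k - 4.2904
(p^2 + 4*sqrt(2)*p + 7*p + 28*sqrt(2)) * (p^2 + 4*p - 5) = p^4 + 4*sqrt(2)*p^3 + 11*p^3 + 23*p^2 + 44*sqrt(2)*p^2 - 35*p + 92*sqrt(2)*p - 140*sqrt(2)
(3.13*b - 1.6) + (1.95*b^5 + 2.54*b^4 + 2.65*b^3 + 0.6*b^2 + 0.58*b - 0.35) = 1.95*b^5 + 2.54*b^4 + 2.65*b^3 + 0.6*b^2 + 3.71*b - 1.95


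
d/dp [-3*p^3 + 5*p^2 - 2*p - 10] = -9*p^2 + 10*p - 2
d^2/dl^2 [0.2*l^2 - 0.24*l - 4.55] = 0.400000000000000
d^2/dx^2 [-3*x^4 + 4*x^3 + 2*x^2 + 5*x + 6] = -36*x^2 + 24*x + 4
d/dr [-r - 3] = -1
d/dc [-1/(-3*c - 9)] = -1/(3*(c + 3)^2)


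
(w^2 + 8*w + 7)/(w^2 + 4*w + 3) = (w + 7)/(w + 3)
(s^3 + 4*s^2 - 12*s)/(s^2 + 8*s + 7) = s*(s^2 + 4*s - 12)/(s^2 + 8*s + 7)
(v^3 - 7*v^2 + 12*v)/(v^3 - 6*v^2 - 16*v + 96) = v*(v - 3)/(v^2 - 2*v - 24)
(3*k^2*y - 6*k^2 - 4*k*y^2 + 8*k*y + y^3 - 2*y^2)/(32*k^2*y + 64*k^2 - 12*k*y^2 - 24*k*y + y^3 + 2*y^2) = (3*k^2*y - 6*k^2 - 4*k*y^2 + 8*k*y + y^3 - 2*y^2)/(32*k^2*y + 64*k^2 - 12*k*y^2 - 24*k*y + y^3 + 2*y^2)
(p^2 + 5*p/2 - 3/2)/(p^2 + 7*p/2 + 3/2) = (2*p - 1)/(2*p + 1)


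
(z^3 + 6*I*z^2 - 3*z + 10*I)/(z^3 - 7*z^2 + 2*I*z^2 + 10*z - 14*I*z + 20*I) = (z^2 + 4*I*z + 5)/(z^2 - 7*z + 10)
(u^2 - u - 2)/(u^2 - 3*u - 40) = (-u^2 + u + 2)/(-u^2 + 3*u + 40)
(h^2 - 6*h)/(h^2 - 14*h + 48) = h/(h - 8)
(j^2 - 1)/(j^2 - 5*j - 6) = (j - 1)/(j - 6)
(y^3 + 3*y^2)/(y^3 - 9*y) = y/(y - 3)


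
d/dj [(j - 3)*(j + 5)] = 2*j + 2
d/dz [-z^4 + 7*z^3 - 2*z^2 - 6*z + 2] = -4*z^3 + 21*z^2 - 4*z - 6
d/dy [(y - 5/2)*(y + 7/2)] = 2*y + 1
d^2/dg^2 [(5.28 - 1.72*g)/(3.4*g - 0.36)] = 117.86304/(3.4*g - 0.36)^3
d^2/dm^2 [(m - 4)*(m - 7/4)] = 2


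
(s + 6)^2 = s^2 + 12*s + 36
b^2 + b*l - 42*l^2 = (b - 6*l)*(b + 7*l)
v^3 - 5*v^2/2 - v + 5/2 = (v - 5/2)*(v - 1)*(v + 1)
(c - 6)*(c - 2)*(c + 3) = c^3 - 5*c^2 - 12*c + 36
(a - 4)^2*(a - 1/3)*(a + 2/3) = a^4 - 23*a^3/3 + 118*a^2/9 + 64*a/9 - 32/9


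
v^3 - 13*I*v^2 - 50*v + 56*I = (v - 7*I)*(v - 4*I)*(v - 2*I)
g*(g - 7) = g^2 - 7*g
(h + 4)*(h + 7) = h^2 + 11*h + 28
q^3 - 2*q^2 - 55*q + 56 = (q - 8)*(q - 1)*(q + 7)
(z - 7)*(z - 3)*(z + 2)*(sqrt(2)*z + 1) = sqrt(2)*z^4 - 8*sqrt(2)*z^3 + z^3 - 8*z^2 + sqrt(2)*z^2 + z + 42*sqrt(2)*z + 42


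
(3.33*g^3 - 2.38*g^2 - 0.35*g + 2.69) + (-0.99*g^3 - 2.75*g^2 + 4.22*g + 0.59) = 2.34*g^3 - 5.13*g^2 + 3.87*g + 3.28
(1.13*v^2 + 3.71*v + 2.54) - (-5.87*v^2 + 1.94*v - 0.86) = 7.0*v^2 + 1.77*v + 3.4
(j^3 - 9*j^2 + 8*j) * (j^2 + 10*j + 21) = j^5 + j^4 - 61*j^3 - 109*j^2 + 168*j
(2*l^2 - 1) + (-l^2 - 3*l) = l^2 - 3*l - 1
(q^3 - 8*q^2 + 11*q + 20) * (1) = q^3 - 8*q^2 + 11*q + 20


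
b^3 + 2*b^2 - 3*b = b*(b - 1)*(b + 3)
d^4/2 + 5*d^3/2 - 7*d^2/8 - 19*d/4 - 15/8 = (d/2 + 1/4)*(d - 3/2)*(d + 1)*(d + 5)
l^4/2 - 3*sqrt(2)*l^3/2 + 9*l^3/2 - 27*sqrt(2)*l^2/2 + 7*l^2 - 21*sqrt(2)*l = l*(l/2 + 1)*(l + 7)*(l - 3*sqrt(2))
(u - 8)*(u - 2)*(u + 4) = u^3 - 6*u^2 - 24*u + 64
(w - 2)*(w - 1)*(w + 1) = w^3 - 2*w^2 - w + 2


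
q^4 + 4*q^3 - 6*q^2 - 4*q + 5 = (q - 1)^2*(q + 1)*(q + 5)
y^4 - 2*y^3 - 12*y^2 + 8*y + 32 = (y - 4)*(y - 2)*(y + 2)^2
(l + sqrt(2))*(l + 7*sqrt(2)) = l^2 + 8*sqrt(2)*l + 14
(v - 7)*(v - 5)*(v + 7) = v^3 - 5*v^2 - 49*v + 245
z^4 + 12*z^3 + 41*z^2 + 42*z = z*(z + 2)*(z + 3)*(z + 7)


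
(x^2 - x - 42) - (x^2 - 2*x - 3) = x - 39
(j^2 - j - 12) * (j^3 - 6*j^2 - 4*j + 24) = j^5 - 7*j^4 - 10*j^3 + 100*j^2 + 24*j - 288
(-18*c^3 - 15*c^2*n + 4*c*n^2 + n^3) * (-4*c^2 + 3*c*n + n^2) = 72*c^5 + 6*c^4*n - 79*c^3*n^2 - 7*c^2*n^3 + 7*c*n^4 + n^5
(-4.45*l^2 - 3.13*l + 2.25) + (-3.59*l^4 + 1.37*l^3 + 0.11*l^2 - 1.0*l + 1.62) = -3.59*l^4 + 1.37*l^3 - 4.34*l^2 - 4.13*l + 3.87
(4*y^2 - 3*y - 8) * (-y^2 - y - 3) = -4*y^4 - y^3 - y^2 + 17*y + 24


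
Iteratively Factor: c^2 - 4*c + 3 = (c - 1)*(c - 3)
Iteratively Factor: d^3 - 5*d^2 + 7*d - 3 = (d - 3)*(d^2 - 2*d + 1) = (d - 3)*(d - 1)*(d - 1)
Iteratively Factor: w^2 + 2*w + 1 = (w + 1)*(w + 1)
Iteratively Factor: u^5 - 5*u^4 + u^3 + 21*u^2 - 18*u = (u)*(u^4 - 5*u^3 + u^2 + 21*u - 18) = u*(u - 3)*(u^3 - 2*u^2 - 5*u + 6) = u*(u - 3)^2*(u^2 + u - 2) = u*(u - 3)^2*(u + 2)*(u - 1)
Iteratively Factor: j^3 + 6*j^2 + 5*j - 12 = (j + 3)*(j^2 + 3*j - 4) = (j - 1)*(j + 3)*(j + 4)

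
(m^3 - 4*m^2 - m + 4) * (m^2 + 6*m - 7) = m^5 + 2*m^4 - 32*m^3 + 26*m^2 + 31*m - 28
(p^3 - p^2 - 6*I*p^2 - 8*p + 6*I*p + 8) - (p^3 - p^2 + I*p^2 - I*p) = -7*I*p^2 - 8*p + 7*I*p + 8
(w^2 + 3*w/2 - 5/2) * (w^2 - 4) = w^4 + 3*w^3/2 - 13*w^2/2 - 6*w + 10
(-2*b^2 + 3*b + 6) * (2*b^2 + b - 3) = -4*b^4 + 4*b^3 + 21*b^2 - 3*b - 18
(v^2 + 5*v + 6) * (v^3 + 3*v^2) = v^5 + 8*v^4 + 21*v^3 + 18*v^2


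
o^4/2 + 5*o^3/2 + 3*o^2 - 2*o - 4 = (o/2 + 1)*(o - 1)*(o + 2)^2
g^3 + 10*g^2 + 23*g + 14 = (g + 1)*(g + 2)*(g + 7)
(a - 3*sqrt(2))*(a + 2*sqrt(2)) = a^2 - sqrt(2)*a - 12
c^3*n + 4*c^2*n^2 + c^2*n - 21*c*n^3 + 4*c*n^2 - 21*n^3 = (c - 3*n)*(c + 7*n)*(c*n + n)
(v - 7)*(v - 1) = v^2 - 8*v + 7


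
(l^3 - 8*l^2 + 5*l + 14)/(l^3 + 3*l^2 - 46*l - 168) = (l^2 - l - 2)/(l^2 + 10*l + 24)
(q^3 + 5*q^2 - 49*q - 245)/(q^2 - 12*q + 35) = (q^2 + 12*q + 35)/(q - 5)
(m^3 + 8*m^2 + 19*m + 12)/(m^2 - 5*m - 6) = (m^2 + 7*m + 12)/(m - 6)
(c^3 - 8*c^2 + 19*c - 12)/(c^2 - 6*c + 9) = (c^2 - 5*c + 4)/(c - 3)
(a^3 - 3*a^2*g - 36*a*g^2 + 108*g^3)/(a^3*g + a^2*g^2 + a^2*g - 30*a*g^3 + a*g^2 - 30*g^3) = (a^2 - 9*a*g + 18*g^2)/(g*(a^2 - 5*a*g + a - 5*g))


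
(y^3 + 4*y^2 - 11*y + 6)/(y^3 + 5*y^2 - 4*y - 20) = (y^3 + 4*y^2 - 11*y + 6)/(y^3 + 5*y^2 - 4*y - 20)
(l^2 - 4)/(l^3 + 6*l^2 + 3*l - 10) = (l - 2)/(l^2 + 4*l - 5)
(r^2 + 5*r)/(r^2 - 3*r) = (r + 5)/(r - 3)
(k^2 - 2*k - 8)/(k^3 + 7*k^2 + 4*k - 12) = (k - 4)/(k^2 + 5*k - 6)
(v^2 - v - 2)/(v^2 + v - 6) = (v + 1)/(v + 3)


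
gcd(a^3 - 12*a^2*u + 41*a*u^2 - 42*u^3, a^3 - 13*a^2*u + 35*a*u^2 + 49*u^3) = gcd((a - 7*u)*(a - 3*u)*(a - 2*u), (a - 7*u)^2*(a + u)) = -a + 7*u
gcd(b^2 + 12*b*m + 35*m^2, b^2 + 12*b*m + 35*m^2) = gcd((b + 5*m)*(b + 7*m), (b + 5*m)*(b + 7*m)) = b^2 + 12*b*m + 35*m^2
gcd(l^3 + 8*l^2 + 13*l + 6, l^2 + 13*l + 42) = l + 6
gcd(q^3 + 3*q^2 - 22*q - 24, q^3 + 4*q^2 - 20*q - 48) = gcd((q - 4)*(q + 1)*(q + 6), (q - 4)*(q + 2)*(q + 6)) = q^2 + 2*q - 24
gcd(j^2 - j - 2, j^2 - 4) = j - 2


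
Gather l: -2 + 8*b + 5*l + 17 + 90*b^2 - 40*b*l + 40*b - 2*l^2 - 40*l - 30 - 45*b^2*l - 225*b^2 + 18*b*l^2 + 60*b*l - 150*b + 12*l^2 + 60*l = -135*b^2 - 102*b + l^2*(18*b + 10) + l*(-45*b^2 + 20*b + 25) - 15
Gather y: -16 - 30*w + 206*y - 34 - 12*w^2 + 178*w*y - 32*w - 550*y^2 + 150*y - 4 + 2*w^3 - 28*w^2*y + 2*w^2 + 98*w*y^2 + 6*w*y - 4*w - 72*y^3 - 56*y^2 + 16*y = 2*w^3 - 10*w^2 - 66*w - 72*y^3 + y^2*(98*w - 606) + y*(-28*w^2 + 184*w + 372) - 54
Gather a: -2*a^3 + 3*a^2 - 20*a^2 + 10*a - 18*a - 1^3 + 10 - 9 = -2*a^3 - 17*a^2 - 8*a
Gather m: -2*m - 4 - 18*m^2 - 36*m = -18*m^2 - 38*m - 4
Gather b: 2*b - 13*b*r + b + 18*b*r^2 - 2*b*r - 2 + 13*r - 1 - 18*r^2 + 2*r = b*(18*r^2 - 15*r + 3) - 18*r^2 + 15*r - 3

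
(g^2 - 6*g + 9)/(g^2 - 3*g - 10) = (-g^2 + 6*g - 9)/(-g^2 + 3*g + 10)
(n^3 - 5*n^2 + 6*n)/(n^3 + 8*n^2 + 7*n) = (n^2 - 5*n + 6)/(n^2 + 8*n + 7)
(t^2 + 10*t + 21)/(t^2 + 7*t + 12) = (t + 7)/(t + 4)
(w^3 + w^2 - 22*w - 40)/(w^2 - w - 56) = (-w^3 - w^2 + 22*w + 40)/(-w^2 + w + 56)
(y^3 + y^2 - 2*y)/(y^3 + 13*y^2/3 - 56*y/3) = 3*(y^2 + y - 2)/(3*y^2 + 13*y - 56)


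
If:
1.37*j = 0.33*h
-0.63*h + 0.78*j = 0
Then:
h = 0.00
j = 0.00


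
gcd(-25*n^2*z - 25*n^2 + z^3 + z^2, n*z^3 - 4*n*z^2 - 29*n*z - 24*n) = z + 1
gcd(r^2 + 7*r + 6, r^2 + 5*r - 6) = r + 6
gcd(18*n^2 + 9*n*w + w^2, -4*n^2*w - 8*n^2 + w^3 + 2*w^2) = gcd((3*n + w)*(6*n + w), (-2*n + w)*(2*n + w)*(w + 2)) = 1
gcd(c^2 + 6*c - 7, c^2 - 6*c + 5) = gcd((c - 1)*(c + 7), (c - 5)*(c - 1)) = c - 1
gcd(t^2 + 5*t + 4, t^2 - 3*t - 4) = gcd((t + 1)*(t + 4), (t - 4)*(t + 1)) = t + 1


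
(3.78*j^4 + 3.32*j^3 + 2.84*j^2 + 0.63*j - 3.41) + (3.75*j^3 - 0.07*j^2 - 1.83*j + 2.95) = 3.78*j^4 + 7.07*j^3 + 2.77*j^2 - 1.2*j - 0.46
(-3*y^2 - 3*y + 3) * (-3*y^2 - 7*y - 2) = 9*y^4 + 30*y^3 + 18*y^2 - 15*y - 6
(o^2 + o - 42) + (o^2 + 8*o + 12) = 2*o^2 + 9*o - 30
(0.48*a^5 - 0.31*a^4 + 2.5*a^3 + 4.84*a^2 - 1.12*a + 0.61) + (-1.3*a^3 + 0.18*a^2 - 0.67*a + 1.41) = 0.48*a^5 - 0.31*a^4 + 1.2*a^3 + 5.02*a^2 - 1.79*a + 2.02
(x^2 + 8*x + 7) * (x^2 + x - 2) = x^4 + 9*x^3 + 13*x^2 - 9*x - 14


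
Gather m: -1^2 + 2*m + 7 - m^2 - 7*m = -m^2 - 5*m + 6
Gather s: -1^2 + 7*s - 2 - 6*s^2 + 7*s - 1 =-6*s^2 + 14*s - 4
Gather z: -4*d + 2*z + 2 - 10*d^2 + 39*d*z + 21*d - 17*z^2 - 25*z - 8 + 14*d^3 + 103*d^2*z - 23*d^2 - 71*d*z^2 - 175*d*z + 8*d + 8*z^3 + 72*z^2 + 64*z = 14*d^3 - 33*d^2 + 25*d + 8*z^3 + z^2*(55 - 71*d) + z*(103*d^2 - 136*d + 41) - 6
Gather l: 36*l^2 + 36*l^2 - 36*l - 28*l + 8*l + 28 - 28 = 72*l^2 - 56*l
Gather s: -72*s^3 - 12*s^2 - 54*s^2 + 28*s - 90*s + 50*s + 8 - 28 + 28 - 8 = -72*s^3 - 66*s^2 - 12*s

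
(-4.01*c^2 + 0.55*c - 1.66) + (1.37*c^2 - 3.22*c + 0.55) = -2.64*c^2 - 2.67*c - 1.11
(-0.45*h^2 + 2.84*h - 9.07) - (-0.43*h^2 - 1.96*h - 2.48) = -0.02*h^2 + 4.8*h - 6.59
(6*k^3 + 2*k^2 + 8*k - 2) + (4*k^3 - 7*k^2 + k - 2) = 10*k^3 - 5*k^2 + 9*k - 4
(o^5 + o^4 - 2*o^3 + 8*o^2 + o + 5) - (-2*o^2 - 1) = o^5 + o^4 - 2*o^3 + 10*o^2 + o + 6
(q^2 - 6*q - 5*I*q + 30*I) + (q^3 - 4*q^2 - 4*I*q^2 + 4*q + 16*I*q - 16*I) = q^3 - 3*q^2 - 4*I*q^2 - 2*q + 11*I*q + 14*I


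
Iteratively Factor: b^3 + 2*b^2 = (b + 2)*(b^2) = b*(b + 2)*(b)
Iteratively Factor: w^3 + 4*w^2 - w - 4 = (w - 1)*(w^2 + 5*w + 4) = (w - 1)*(w + 4)*(w + 1)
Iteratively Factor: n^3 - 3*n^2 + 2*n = (n - 1)*(n^2 - 2*n) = n*(n - 1)*(n - 2)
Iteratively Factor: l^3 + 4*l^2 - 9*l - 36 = (l - 3)*(l^2 + 7*l + 12) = (l - 3)*(l + 4)*(l + 3)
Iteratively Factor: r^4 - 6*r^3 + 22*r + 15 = (r + 1)*(r^3 - 7*r^2 + 7*r + 15) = (r - 3)*(r + 1)*(r^2 - 4*r - 5) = (r - 5)*(r - 3)*(r + 1)*(r + 1)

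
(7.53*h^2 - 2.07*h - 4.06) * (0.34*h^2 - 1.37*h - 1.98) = 2.5602*h^4 - 11.0199*h^3 - 13.4539*h^2 + 9.6608*h + 8.0388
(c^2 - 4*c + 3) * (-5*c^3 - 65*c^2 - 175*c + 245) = -5*c^5 - 45*c^4 + 70*c^3 + 750*c^2 - 1505*c + 735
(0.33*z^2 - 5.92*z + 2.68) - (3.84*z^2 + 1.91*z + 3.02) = -3.51*z^2 - 7.83*z - 0.34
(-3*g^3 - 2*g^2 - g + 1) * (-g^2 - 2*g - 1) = 3*g^5 + 8*g^4 + 8*g^3 + 3*g^2 - g - 1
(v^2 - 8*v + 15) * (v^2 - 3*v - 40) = v^4 - 11*v^3 - v^2 + 275*v - 600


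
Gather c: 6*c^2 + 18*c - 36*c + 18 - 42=6*c^2 - 18*c - 24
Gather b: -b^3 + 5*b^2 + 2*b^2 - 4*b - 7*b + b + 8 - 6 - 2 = -b^3 + 7*b^2 - 10*b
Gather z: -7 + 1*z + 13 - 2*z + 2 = 8 - z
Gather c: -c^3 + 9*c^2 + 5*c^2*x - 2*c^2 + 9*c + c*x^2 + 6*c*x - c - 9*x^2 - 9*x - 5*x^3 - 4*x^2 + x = -c^3 + c^2*(5*x + 7) + c*(x^2 + 6*x + 8) - 5*x^3 - 13*x^2 - 8*x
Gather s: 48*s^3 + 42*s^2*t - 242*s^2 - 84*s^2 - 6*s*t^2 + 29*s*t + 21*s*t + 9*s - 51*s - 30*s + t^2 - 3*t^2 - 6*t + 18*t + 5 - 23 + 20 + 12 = 48*s^3 + s^2*(42*t - 326) + s*(-6*t^2 + 50*t - 72) - 2*t^2 + 12*t + 14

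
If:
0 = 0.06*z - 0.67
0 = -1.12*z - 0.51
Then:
No Solution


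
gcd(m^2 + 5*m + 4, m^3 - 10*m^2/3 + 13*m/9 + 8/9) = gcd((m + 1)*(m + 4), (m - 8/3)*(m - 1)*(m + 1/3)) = 1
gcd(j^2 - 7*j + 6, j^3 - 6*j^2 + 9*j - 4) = j - 1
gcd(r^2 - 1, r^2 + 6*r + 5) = r + 1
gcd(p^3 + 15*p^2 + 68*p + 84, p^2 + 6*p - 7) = p + 7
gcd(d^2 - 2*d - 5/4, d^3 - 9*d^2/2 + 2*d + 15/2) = d - 5/2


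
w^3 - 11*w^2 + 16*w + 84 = (w - 7)*(w - 6)*(w + 2)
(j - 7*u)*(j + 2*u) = j^2 - 5*j*u - 14*u^2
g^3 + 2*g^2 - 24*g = g*(g - 4)*(g + 6)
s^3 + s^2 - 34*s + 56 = (s - 4)*(s - 2)*(s + 7)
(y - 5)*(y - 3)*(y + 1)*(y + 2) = y^4 - 5*y^3 - 7*y^2 + 29*y + 30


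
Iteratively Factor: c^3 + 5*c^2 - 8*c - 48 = (c + 4)*(c^2 + c - 12) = (c + 4)^2*(c - 3)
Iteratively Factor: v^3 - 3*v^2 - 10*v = (v + 2)*(v^2 - 5*v) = v*(v + 2)*(v - 5)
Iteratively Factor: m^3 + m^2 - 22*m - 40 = (m + 4)*(m^2 - 3*m - 10) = (m - 5)*(m + 4)*(m + 2)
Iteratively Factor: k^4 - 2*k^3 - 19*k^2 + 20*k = (k)*(k^3 - 2*k^2 - 19*k + 20) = k*(k - 5)*(k^2 + 3*k - 4) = k*(k - 5)*(k + 4)*(k - 1)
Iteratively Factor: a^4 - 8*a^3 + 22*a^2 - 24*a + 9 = (a - 1)*(a^3 - 7*a^2 + 15*a - 9) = (a - 1)^2*(a^2 - 6*a + 9) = (a - 3)*(a - 1)^2*(a - 3)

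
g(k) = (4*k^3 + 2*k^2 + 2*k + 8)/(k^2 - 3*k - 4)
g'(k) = (3 - 2*k)*(4*k^3 + 2*k^2 + 2*k + 8)/(k^2 - 3*k - 4)^2 + (12*k^2 + 4*k + 2)/(k^2 - 3*k - 4) = 4*(k^4 - 6*k^3 - 14*k^2 - 8*k + 4)/(k^4 - 6*k^3 + k^2 + 24*k + 16)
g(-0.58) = -3.50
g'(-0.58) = 5.64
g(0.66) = -2.05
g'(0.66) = -1.16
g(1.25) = -3.46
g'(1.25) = -3.88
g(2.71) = -22.51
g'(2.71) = -32.48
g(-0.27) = -2.41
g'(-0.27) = 2.17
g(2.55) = -17.96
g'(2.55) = -24.85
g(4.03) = 2056.63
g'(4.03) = -67551.52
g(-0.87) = -8.12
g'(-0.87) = 48.77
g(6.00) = 68.29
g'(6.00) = -11.18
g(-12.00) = -37.73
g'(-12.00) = 3.77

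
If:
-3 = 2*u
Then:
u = -3/2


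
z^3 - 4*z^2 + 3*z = z*(z - 3)*(z - 1)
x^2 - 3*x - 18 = (x - 6)*(x + 3)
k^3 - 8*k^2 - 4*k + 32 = (k - 8)*(k - 2)*(k + 2)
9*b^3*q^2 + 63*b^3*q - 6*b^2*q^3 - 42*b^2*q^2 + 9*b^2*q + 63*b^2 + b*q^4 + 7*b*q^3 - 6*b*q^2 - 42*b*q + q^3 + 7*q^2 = (-3*b + q)^2*(q + 7)*(b*q + 1)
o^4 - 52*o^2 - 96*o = o*(o - 8)*(o + 2)*(o + 6)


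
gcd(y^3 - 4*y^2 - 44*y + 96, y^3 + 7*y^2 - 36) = y^2 + 4*y - 12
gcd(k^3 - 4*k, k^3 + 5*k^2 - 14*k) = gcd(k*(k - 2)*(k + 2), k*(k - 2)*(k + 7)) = k^2 - 2*k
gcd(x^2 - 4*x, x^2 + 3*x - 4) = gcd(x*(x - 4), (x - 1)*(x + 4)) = 1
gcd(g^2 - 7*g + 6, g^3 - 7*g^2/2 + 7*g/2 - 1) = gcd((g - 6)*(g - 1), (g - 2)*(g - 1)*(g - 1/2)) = g - 1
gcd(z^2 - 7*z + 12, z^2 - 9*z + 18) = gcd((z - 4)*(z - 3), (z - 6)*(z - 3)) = z - 3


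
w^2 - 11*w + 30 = (w - 6)*(w - 5)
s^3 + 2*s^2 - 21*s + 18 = (s - 3)*(s - 1)*(s + 6)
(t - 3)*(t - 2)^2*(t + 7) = t^4 - 33*t^2 + 100*t - 84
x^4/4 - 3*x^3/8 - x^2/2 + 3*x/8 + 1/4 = (x/4 + 1/4)*(x - 2)*(x - 1)*(x + 1/2)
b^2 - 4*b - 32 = (b - 8)*(b + 4)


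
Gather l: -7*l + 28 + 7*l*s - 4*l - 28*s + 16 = l*(7*s - 11) - 28*s + 44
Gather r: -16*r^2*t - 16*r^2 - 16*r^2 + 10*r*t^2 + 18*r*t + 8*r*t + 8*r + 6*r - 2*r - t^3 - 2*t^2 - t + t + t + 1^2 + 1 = r^2*(-16*t - 32) + r*(10*t^2 + 26*t + 12) - t^3 - 2*t^2 + t + 2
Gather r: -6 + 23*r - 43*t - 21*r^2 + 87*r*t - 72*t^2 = -21*r^2 + r*(87*t + 23) - 72*t^2 - 43*t - 6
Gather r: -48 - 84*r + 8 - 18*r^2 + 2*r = -18*r^2 - 82*r - 40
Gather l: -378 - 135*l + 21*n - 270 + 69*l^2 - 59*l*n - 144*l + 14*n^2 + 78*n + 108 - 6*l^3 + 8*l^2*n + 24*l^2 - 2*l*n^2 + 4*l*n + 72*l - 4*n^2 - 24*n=-6*l^3 + l^2*(8*n + 93) + l*(-2*n^2 - 55*n - 207) + 10*n^2 + 75*n - 540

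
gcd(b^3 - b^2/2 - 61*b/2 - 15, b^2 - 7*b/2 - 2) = b + 1/2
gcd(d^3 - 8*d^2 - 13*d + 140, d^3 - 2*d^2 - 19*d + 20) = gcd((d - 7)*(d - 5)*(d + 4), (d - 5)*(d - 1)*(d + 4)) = d^2 - d - 20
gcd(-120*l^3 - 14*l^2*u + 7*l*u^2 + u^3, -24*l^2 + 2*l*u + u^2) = -24*l^2 + 2*l*u + u^2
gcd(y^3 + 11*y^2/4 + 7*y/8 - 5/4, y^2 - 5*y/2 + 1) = y - 1/2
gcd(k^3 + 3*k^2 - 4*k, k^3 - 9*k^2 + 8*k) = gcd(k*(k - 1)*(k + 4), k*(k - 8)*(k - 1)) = k^2 - k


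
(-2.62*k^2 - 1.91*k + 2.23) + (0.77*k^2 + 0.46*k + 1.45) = -1.85*k^2 - 1.45*k + 3.68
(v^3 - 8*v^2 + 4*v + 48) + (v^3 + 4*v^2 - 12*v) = 2*v^3 - 4*v^2 - 8*v + 48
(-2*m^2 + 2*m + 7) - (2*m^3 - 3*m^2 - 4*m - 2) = -2*m^3 + m^2 + 6*m + 9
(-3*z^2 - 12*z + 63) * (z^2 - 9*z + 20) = -3*z^4 + 15*z^3 + 111*z^2 - 807*z + 1260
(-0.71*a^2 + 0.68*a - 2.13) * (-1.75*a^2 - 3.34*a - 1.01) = 1.2425*a^4 + 1.1814*a^3 + 2.1734*a^2 + 6.4274*a + 2.1513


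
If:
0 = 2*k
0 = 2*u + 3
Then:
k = 0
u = -3/2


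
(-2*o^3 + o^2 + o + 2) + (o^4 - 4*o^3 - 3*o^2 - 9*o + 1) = o^4 - 6*o^3 - 2*o^2 - 8*o + 3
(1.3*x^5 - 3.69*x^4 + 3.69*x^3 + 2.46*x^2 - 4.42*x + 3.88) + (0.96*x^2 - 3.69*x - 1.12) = 1.3*x^5 - 3.69*x^4 + 3.69*x^3 + 3.42*x^2 - 8.11*x + 2.76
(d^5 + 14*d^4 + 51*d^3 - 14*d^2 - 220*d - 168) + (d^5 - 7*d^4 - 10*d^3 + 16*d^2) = 2*d^5 + 7*d^4 + 41*d^3 + 2*d^2 - 220*d - 168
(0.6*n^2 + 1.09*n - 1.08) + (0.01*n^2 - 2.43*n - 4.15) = 0.61*n^2 - 1.34*n - 5.23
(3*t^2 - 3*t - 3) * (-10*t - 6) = -30*t^3 + 12*t^2 + 48*t + 18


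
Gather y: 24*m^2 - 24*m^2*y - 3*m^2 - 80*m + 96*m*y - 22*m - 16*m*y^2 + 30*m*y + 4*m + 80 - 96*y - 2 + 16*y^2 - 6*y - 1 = 21*m^2 - 98*m + y^2*(16 - 16*m) + y*(-24*m^2 + 126*m - 102) + 77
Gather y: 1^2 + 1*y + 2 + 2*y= 3*y + 3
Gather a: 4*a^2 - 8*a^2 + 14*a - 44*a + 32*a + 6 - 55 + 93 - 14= -4*a^2 + 2*a + 30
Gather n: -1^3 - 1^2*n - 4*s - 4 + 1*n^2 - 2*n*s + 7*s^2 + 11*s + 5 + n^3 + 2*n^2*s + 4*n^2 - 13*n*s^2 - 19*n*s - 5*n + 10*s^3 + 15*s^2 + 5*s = n^3 + n^2*(2*s + 5) + n*(-13*s^2 - 21*s - 6) + 10*s^3 + 22*s^2 + 12*s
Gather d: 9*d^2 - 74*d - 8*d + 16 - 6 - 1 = 9*d^2 - 82*d + 9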